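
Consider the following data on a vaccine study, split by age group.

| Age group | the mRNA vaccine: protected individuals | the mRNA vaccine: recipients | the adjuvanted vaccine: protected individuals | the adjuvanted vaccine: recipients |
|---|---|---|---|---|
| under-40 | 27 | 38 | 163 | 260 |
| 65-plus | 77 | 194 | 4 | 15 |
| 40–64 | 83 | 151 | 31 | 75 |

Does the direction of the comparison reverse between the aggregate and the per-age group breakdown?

Yes

Under-40: the mRNA vaccine 27/38 = 71.1%, the adjuvanted vaccine 163/260 = 62.7% → the mRNA vaccine
65-plus: the mRNA vaccine 77/194 = 39.7%, the adjuvanted vaccine 4/15 = 26.7% → the mRNA vaccine
40–64: the mRNA vaccine 83/151 = 55.0%, the adjuvanted vaccine 31/75 = 41.3% → the mRNA vaccine
Overall: the mRNA vaccine 187/383 = 48.8%, the adjuvanted vaccine 198/350 = 56.6% → the adjuvanted vaccine
The mRNA vaccine wins each age group but the adjuvanted vaccine wins overall — the comparison reverses. The mRNA vaccine's recipients skew toward 65-plus, which has a lower base rate.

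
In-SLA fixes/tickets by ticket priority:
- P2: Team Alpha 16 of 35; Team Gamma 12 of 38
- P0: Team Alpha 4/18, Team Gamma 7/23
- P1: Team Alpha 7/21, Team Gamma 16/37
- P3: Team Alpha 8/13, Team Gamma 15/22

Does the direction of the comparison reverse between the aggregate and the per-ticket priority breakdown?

No

P2: Team Alpha 16/35 = 45.7%, Team Gamma 12/38 = 31.6% → Team Alpha
P0: Team Alpha 4/18 = 22.2%, Team Gamma 7/23 = 30.4% → Team Gamma
P1: Team Alpha 7/21 = 33.3%, Team Gamma 16/37 = 43.2% → Team Gamma
P3: Team Alpha 8/13 = 61.5%, Team Gamma 15/22 = 68.2% → Team Gamma
Overall: Team Alpha 35/87 = 40.2%, Team Gamma 50/120 = 41.7% → Team Gamma
Neither sweeps: Team Alpha wins 1 of 4 groups, Team Gamma wins 3. Team Gamma wins overall but not every group — no Simpson reversal.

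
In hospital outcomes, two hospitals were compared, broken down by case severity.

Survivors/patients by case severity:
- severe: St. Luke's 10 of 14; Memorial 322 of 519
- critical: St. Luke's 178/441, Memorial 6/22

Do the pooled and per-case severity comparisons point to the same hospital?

No

Severe: St. Luke's 10/14 = 71.4%, Memorial 322/519 = 62.0% → St. Luke's
Critical: St. Luke's 178/441 = 40.4%, Memorial 6/22 = 27.3% → St. Luke's
Overall: St. Luke's 188/455 = 41.3%, Memorial 328/541 = 60.6% → Memorial
St. Luke's wins each case group but Memorial wins overall — the comparison reverses. St. Luke's's patients skew toward critical, which has a lower base rate.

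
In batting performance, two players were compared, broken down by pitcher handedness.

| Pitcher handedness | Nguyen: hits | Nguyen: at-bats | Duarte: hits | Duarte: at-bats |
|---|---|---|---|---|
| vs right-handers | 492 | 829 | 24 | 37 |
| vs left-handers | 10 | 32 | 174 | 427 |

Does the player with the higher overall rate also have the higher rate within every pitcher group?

No

Vs right-handers: Nguyen 492/829 = 59.3%, Duarte 24/37 = 64.9% → Duarte
Vs left-handers: Nguyen 10/32 = 31.2%, Duarte 174/427 = 40.7% → Duarte
Overall: Nguyen 502/861 = 58.3%, Duarte 198/464 = 42.7% → Nguyen
Duarte wins each pitcher group but Nguyen wins overall — the comparison reverses. Duarte's at-bats skew toward vs left-handers, which has a lower base rate.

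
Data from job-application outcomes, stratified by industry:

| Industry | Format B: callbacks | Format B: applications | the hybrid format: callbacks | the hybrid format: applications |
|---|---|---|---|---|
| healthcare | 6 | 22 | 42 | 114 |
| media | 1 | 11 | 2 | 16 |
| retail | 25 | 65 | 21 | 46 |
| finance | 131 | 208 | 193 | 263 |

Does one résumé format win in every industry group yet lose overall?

Healthcare: Format B 6/22 = 27.3%, the hybrid format 42/114 = 36.8% → the hybrid format
Media: Format B 1/11 = 9.1%, the hybrid format 2/16 = 12.5% → the hybrid format
Retail: Format B 25/65 = 38.5%, the hybrid format 21/46 = 45.7% → the hybrid format
Finance: Format B 131/208 = 63.0%, the hybrid format 193/263 = 73.4% → the hybrid format
Overall: Format B 163/306 = 53.3%, the hybrid format 258/439 = 58.8% → the hybrid format
The hybrid format wins overall and in every industry group — no reversal.

No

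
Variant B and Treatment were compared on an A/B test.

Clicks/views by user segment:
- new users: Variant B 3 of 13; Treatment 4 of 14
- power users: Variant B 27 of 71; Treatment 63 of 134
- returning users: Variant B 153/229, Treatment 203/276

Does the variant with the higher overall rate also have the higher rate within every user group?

New users: Variant B 3/13 = 23.1%, Treatment 4/14 = 28.6% → Treatment
Power users: Variant B 27/71 = 38.0%, Treatment 63/134 = 47.0% → Treatment
Returning users: Variant B 153/229 = 66.8%, Treatment 203/276 = 73.6% → Treatment
Overall: Variant B 183/313 = 58.5%, Treatment 270/424 = 63.7% → Treatment
Treatment wins overall and in every user group — no reversal.

Yes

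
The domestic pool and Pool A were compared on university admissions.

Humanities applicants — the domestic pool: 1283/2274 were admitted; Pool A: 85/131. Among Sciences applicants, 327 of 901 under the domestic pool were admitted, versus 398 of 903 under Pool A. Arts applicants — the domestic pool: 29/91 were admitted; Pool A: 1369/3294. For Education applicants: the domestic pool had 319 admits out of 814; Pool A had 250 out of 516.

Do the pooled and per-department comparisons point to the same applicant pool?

Humanities: the domestic pool 1283/2274 = 56.4%, Pool A 85/131 = 64.9% → Pool A
Sciences: the domestic pool 327/901 = 36.3%, Pool A 398/903 = 44.1% → Pool A
Arts: the domestic pool 29/91 = 31.9%, Pool A 1369/3294 = 41.6% → Pool A
Education: the domestic pool 319/814 = 39.2%, Pool A 250/516 = 48.4% → Pool A
Overall: the domestic pool 1958/4080 = 48.0%, Pool A 2102/4844 = 43.4% → the domestic pool
Pool A wins each department group but the domestic pool wins overall — the comparison reverses. Pool A's applicants skew toward Arts, which has a lower base rate.

No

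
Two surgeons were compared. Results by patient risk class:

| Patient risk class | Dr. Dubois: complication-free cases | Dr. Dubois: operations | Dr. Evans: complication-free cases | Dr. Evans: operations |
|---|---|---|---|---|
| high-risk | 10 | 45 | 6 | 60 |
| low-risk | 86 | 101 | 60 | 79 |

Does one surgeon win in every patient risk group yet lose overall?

No

High-risk: Dr. Dubois 10/45 = 22.2%, Dr. Evans 6/60 = 10.0% → Dr. Dubois
Low-risk: Dr. Dubois 86/101 = 85.1%, Dr. Evans 60/79 = 75.9% → Dr. Dubois
Overall: Dr. Dubois 96/146 = 65.8%, Dr. Evans 66/139 = 47.5% → Dr. Dubois
Dr. Dubois wins overall and in every patient risk group — no reversal.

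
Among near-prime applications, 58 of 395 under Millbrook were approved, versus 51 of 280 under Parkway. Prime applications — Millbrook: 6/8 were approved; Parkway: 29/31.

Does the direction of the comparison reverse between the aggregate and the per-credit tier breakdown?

Near-prime: Millbrook 58/395 = 14.7%, Parkway 51/280 = 18.2% → Parkway
Prime: Millbrook 6/8 = 75.0%, Parkway 29/31 = 93.5% → Parkway
Overall: Millbrook 64/403 = 15.9%, Parkway 80/311 = 25.7% → Parkway
Parkway wins overall and in every credit group — no reversal.

No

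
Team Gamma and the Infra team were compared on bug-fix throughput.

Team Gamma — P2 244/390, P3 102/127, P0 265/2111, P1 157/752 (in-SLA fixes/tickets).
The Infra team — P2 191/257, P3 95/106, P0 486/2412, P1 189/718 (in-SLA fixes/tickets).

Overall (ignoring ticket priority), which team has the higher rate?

the Infra team

P2: Team Gamma 244/390 = 62.6%, the Infra team 191/257 = 74.3% → the Infra team
P3: Team Gamma 102/127 = 80.3%, the Infra team 95/106 = 89.6% → the Infra team
P0: Team Gamma 265/2111 = 12.6%, the Infra team 486/2412 = 20.1% → the Infra team
P1: Team Gamma 157/752 = 20.9%, the Infra team 189/718 = 26.3% → the Infra team
Overall: Team Gamma 768/3380 = 22.7%, the Infra team 961/3493 = 27.5% → the Infra team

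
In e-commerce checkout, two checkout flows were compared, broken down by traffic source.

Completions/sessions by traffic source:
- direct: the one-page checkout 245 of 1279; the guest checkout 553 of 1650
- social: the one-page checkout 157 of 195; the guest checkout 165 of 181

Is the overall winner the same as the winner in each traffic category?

Direct: the one-page checkout 245/1279 = 19.2%, the guest checkout 553/1650 = 33.5% → the guest checkout
Social: the one-page checkout 157/195 = 80.5%, the guest checkout 165/181 = 91.2% → the guest checkout
Overall: the one-page checkout 402/1474 = 27.3%, the guest checkout 718/1831 = 39.2% → the guest checkout
The guest checkout wins overall and in every traffic group — no reversal.

Yes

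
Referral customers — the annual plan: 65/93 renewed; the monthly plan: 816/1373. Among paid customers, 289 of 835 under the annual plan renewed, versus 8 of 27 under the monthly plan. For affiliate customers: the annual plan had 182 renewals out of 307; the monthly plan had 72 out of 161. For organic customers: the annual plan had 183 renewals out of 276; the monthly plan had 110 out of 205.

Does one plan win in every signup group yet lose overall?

Referral: the annual plan 65/93 = 69.9%, the monthly plan 816/1373 = 59.4% → the annual plan
Paid: the annual plan 289/835 = 34.6%, the monthly plan 8/27 = 29.6% → the annual plan
Affiliate: the annual plan 182/307 = 59.3%, the monthly plan 72/161 = 44.7% → the annual plan
Organic: the annual plan 183/276 = 66.3%, the monthly plan 110/205 = 53.7% → the annual plan
Overall: the annual plan 719/1511 = 47.6%, the monthly plan 1006/1766 = 57.0% → the monthly plan
The annual plan wins each signup group but the monthly plan wins overall — the comparison reverses. The annual plan's customers skew toward paid, which has a lower base rate.

Yes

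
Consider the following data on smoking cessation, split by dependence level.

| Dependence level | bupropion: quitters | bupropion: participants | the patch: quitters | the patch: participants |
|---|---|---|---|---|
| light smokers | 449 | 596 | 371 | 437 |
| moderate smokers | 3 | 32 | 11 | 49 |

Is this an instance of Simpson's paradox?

No

Light smokers: bupropion 449/596 = 75.3%, the patch 371/437 = 84.9% → the patch
Moderate smokers: bupropion 3/32 = 9.4%, the patch 11/49 = 22.4% → the patch
Overall: bupropion 452/628 = 72.0%, the patch 382/486 = 78.6% → the patch
The patch wins overall and in every dependence group — no reversal.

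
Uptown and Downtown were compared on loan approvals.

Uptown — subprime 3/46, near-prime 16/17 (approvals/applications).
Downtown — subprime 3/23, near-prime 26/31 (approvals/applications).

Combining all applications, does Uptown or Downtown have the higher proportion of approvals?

Subprime: Uptown 3/46 = 6.5%, Downtown 3/23 = 13.0% → Downtown
Near-prime: Uptown 16/17 = 94.1%, Downtown 26/31 = 83.9% → Uptown
Overall: Uptown 19/63 = 30.2%, Downtown 29/54 = 53.7% → Downtown
(Neither sweeps every credit group, but Downtown has the higher pooled rate.)

Downtown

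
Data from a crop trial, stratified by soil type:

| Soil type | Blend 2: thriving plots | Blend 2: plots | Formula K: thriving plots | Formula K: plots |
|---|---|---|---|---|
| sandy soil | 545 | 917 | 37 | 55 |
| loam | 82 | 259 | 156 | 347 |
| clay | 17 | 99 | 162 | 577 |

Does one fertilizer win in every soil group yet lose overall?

Yes

Sandy soil: Blend 2 545/917 = 59.4%, Formula K 37/55 = 67.3% → Formula K
Loam: Blend 2 82/259 = 31.7%, Formula K 156/347 = 45.0% → Formula K
Clay: Blend 2 17/99 = 17.2%, Formula K 162/577 = 28.1% → Formula K
Overall: Blend 2 644/1275 = 50.5%, Formula K 355/979 = 36.3% → Blend 2
Formula K wins each soil group but Blend 2 wins overall — the comparison reverses. Formula K's plots skew toward clay, which has a lower base rate.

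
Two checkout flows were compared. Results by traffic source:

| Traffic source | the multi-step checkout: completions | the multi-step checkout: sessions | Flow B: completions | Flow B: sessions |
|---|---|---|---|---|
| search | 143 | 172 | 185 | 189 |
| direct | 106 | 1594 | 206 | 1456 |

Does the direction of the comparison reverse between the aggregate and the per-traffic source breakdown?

Search: the multi-step checkout 143/172 = 83.1%, Flow B 185/189 = 97.9% → Flow B
Direct: the multi-step checkout 106/1594 = 6.6%, Flow B 206/1456 = 14.1% → Flow B
Overall: the multi-step checkout 249/1766 = 14.1%, Flow B 391/1645 = 23.8% → Flow B
Flow B wins overall and in every traffic group — no reversal.

No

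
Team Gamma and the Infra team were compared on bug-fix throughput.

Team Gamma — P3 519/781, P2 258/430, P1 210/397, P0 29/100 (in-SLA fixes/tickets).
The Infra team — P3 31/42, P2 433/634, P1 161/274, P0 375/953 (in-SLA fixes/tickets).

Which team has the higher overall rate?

Team Gamma

P3: Team Gamma 519/781 = 66.5%, the Infra team 31/42 = 73.8% → the Infra team
P2: Team Gamma 258/430 = 60.0%, the Infra team 433/634 = 68.3% → the Infra team
P1: Team Gamma 210/397 = 52.9%, the Infra team 161/274 = 58.8% → the Infra team
P0: Team Gamma 29/100 = 29.0%, the Infra team 375/953 = 39.3% → the Infra team
Overall: Team Gamma 1016/1708 = 59.5%, the Infra team 1000/1903 = 52.5% → Team Gamma
(The Infra team wins every ticket group but Team Gamma wins overall — the Infra team's tickets skew toward the low-rate P0 group.)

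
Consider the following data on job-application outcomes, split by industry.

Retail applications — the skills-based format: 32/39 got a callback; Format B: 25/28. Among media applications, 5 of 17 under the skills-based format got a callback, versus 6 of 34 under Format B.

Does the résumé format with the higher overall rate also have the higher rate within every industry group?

No

Retail: the skills-based format 32/39 = 82.1%, Format B 25/28 = 89.3% → Format B
Media: the skills-based format 5/17 = 29.4%, Format B 6/34 = 17.6% → the skills-based format
Overall: the skills-based format 37/56 = 66.1%, Format B 31/62 = 50.0% → the skills-based format
Neither sweeps: the skills-based format wins 1 of 2 groups, Format B wins 1. The skills-based format wins overall but not every group — no Simpson reversal.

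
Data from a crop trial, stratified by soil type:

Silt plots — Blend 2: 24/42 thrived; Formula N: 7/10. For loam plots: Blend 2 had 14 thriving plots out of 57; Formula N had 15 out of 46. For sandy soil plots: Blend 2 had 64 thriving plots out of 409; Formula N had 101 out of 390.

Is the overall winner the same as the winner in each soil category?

Silt: Blend 2 24/42 = 57.1%, Formula N 7/10 = 70.0% → Formula N
Loam: Blend 2 14/57 = 24.6%, Formula N 15/46 = 32.6% → Formula N
Sandy soil: Blend 2 64/409 = 15.6%, Formula N 101/390 = 25.9% → Formula N
Overall: Blend 2 102/508 = 20.1%, Formula N 123/446 = 27.6% → Formula N
Formula N wins overall and in every soil group — no reversal.

Yes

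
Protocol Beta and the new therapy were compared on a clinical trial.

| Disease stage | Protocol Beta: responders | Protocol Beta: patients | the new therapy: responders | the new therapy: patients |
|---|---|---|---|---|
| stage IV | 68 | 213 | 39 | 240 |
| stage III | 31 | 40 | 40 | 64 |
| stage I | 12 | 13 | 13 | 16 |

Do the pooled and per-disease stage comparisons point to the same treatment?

Yes

Stage IV: Protocol Beta 68/213 = 31.9%, the new therapy 39/240 = 16.2% → Protocol Beta
Stage III: Protocol Beta 31/40 = 77.5%, the new therapy 40/64 = 62.5% → Protocol Beta
Stage I: Protocol Beta 12/13 = 92.3%, the new therapy 13/16 = 81.2% → Protocol Beta
Overall: Protocol Beta 111/266 = 41.7%, the new therapy 92/320 = 28.8% → Protocol Beta
Protocol Beta wins overall and in every disease group — no reversal.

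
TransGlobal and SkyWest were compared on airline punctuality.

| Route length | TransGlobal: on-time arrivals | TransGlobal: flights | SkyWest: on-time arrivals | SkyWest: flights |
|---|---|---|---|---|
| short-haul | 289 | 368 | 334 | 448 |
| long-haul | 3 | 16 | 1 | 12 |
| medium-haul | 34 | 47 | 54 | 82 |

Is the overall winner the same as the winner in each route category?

Short-haul: TransGlobal 289/368 = 78.5%, SkyWest 334/448 = 74.6% → TransGlobal
Long-haul: TransGlobal 3/16 = 18.8%, SkyWest 1/12 = 8.3% → TransGlobal
Medium-haul: TransGlobal 34/47 = 72.3%, SkyWest 54/82 = 65.9% → TransGlobal
Overall: TransGlobal 326/431 = 75.6%, SkyWest 389/542 = 71.8% → TransGlobal
TransGlobal wins overall and in every route group — no reversal.

Yes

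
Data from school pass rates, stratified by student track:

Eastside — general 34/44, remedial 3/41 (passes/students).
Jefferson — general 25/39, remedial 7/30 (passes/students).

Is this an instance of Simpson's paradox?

No

General: Eastside 34/44 = 77.3%, Jefferson 25/39 = 64.1% → Eastside
Remedial: Eastside 3/41 = 7.3%, Jefferson 7/30 = 23.3% → Jefferson
Overall: Eastside 37/85 = 43.5%, Jefferson 32/69 = 46.4% → Jefferson
Neither sweeps: Eastside wins 1 of 2 groups, Jefferson wins 1. Jefferson wins overall but not every group — no Simpson reversal.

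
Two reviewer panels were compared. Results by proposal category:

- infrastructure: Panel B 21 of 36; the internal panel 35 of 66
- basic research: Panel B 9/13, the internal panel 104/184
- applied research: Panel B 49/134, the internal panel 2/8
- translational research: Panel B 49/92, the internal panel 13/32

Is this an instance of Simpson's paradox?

Yes

Infrastructure: Panel B 21/36 = 58.3%, the internal panel 35/66 = 53.0% → Panel B
Basic research: Panel B 9/13 = 69.2%, the internal panel 104/184 = 56.5% → Panel B
Applied research: Panel B 49/134 = 36.6%, the internal panel 2/8 = 25.0% → Panel B
Translational research: Panel B 49/92 = 53.3%, the internal panel 13/32 = 40.6% → Panel B
Overall: Panel B 128/275 = 46.5%, the internal panel 154/290 = 53.1% → the internal panel
Panel B wins each proposal group but the internal panel wins overall — the comparison reverses. Panel B's proposals skew toward applied research, which has a lower base rate.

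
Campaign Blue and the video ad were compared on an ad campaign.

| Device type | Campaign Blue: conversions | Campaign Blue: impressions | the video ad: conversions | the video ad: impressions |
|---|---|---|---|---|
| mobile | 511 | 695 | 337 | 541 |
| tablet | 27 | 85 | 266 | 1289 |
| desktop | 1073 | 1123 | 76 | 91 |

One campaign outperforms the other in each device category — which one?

Campaign Blue

Mobile: Campaign Blue 511/695 = 73.5%, the video ad 337/541 = 62.3% → Campaign Blue
Tablet: Campaign Blue 27/85 = 31.8%, the video ad 266/1289 = 20.6% → Campaign Blue
Desktop: Campaign Blue 1073/1123 = 95.5%, the video ad 76/91 = 83.5% → Campaign Blue
Campaign Blue has the higher rate in all 3 groups.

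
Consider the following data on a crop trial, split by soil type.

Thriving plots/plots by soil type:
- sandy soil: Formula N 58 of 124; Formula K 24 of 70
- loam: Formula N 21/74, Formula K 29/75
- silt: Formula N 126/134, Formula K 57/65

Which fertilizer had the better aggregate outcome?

Sandy soil: Formula N 58/124 = 46.8%, Formula K 24/70 = 34.3% → Formula N
Loam: Formula N 21/74 = 28.4%, Formula K 29/75 = 38.7% → Formula K
Silt: Formula N 126/134 = 94.0%, Formula K 57/65 = 87.7% → Formula N
Overall: Formula N 205/332 = 61.7%, Formula K 110/210 = 52.4% → Formula N
(Neither sweeps every soil group, but Formula N has the higher pooled rate.)

Formula N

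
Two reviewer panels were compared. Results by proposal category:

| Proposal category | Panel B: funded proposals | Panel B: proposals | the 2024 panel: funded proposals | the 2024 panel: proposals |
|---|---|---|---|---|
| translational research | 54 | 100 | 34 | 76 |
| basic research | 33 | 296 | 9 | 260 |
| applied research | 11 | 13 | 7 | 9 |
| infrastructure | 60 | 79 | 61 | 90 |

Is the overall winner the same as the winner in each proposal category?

Translational research: Panel B 54/100 = 54.0%, the 2024 panel 34/76 = 44.7% → Panel B
Basic research: Panel B 33/296 = 11.1%, the 2024 panel 9/260 = 3.5% → Panel B
Applied research: Panel B 11/13 = 84.6%, the 2024 panel 7/9 = 77.8% → Panel B
Infrastructure: Panel B 60/79 = 75.9%, the 2024 panel 61/90 = 67.8% → Panel B
Overall: Panel B 158/488 = 32.4%, the 2024 panel 111/435 = 25.5% → Panel B
Panel B wins overall and in every proposal group — no reversal.

Yes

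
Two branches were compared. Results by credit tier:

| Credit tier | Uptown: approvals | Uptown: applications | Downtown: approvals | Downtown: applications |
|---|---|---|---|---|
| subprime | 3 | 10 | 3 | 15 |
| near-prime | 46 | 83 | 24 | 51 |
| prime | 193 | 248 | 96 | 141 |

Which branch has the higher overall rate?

Subprime: Uptown 3/10 = 30.0%, Downtown 3/15 = 20.0% → Uptown
Near-prime: Uptown 46/83 = 55.4%, Downtown 24/51 = 47.1% → Uptown
Prime: Uptown 193/248 = 77.8%, Downtown 96/141 = 68.1% → Uptown
Overall: Uptown 242/341 = 71.0%, Downtown 123/207 = 59.4% → Uptown

Uptown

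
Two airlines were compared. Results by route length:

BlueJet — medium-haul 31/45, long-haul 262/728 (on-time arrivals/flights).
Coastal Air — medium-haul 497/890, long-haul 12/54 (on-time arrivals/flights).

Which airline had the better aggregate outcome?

Coastal Air

Medium-haul: BlueJet 31/45 = 68.9%, Coastal Air 497/890 = 55.8% → BlueJet
Long-haul: BlueJet 262/728 = 36.0%, Coastal Air 12/54 = 22.2% → BlueJet
Overall: BlueJet 293/773 = 37.9%, Coastal Air 509/944 = 53.9% → Coastal Air
(BlueJet wins every route group but Coastal Air wins overall — BlueJet's flights skew toward the low-rate long-haul group.)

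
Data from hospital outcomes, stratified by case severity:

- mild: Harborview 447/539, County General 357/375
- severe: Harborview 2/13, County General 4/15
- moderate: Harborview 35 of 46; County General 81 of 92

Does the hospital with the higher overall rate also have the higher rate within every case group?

Yes

Mild: Harborview 447/539 = 82.9%, County General 357/375 = 95.2% → County General
Severe: Harborview 2/13 = 15.4%, County General 4/15 = 26.7% → County General
Moderate: Harborview 35/46 = 76.1%, County General 81/92 = 88.0% → County General
Overall: Harborview 484/598 = 80.9%, County General 442/482 = 91.7% → County General
County General wins overall and in every case group — no reversal.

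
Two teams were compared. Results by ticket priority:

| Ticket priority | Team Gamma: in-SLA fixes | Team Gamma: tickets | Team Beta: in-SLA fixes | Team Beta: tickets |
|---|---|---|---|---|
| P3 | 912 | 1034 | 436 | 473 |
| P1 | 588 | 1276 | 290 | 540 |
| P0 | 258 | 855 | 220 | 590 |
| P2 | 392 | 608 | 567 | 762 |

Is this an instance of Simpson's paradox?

P3: Team Gamma 912/1034 = 88.2%, Team Beta 436/473 = 92.2% → Team Beta
P1: Team Gamma 588/1276 = 46.1%, Team Beta 290/540 = 53.7% → Team Beta
P0: Team Gamma 258/855 = 30.2%, Team Beta 220/590 = 37.3% → Team Beta
P2: Team Gamma 392/608 = 64.5%, Team Beta 567/762 = 74.4% → Team Beta
Overall: Team Gamma 2150/3773 = 57.0%, Team Beta 1513/2365 = 64.0% → Team Beta
Team Beta wins overall and in every ticket group — no reversal.

No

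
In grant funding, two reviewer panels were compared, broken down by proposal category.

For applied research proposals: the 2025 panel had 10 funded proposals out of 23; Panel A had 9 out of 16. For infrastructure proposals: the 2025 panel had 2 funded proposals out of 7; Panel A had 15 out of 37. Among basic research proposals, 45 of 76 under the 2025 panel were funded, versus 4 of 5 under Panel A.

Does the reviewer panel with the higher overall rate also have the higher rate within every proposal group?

Applied research: the 2025 panel 10/23 = 43.5%, Panel A 9/16 = 56.2% → Panel A
Infrastructure: the 2025 panel 2/7 = 28.6%, Panel A 15/37 = 40.5% → Panel A
Basic research: the 2025 panel 45/76 = 59.2%, Panel A 4/5 = 80.0% → Panel A
Overall: the 2025 panel 57/106 = 53.8%, Panel A 28/58 = 48.3% → the 2025 panel
Panel A wins each proposal group but the 2025 panel wins overall — the comparison reverses. Panel A's proposals skew toward infrastructure, which has a lower base rate.

No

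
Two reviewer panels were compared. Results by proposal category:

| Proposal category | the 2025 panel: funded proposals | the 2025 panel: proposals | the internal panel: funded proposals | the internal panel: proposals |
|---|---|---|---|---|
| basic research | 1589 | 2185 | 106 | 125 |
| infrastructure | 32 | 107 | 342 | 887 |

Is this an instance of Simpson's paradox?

Yes

Basic research: the 2025 panel 1589/2185 = 72.7%, the internal panel 106/125 = 84.8% → the internal panel
Infrastructure: the 2025 panel 32/107 = 29.9%, the internal panel 342/887 = 38.6% → the internal panel
Overall: the 2025 panel 1621/2292 = 70.7%, the internal panel 448/1012 = 44.3% → the 2025 panel
The internal panel wins each proposal group but the 2025 panel wins overall — the comparison reverses. The internal panel's proposals skew toward infrastructure, which has a lower base rate.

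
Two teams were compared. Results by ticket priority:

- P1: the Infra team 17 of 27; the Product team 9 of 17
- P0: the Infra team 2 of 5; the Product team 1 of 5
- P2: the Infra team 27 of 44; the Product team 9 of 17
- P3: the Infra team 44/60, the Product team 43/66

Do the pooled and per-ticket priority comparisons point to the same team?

Yes

P1: the Infra team 17/27 = 63.0%, the Product team 9/17 = 52.9% → the Infra team
P0: the Infra team 2/5 = 40.0%, the Product team 1/5 = 20.0% → the Infra team
P2: the Infra team 27/44 = 61.4%, the Product team 9/17 = 52.9% → the Infra team
P3: the Infra team 44/60 = 73.3%, the Product team 43/66 = 65.2% → the Infra team
Overall: the Infra team 90/136 = 66.2%, the Product team 62/105 = 59.0% → the Infra team
The Infra team wins overall and in every ticket group — no reversal.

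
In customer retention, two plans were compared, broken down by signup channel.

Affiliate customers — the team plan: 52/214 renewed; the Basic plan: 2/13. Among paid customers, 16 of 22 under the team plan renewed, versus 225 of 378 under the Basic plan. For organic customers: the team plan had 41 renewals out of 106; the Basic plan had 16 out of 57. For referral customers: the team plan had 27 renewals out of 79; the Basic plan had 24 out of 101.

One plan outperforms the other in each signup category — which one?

the team plan

Affiliate: the team plan 52/214 = 24.3%, the Basic plan 2/13 = 15.4% → the team plan
Paid: the team plan 16/22 = 72.7%, the Basic plan 225/378 = 59.5% → the team plan
Organic: the team plan 41/106 = 38.7%, the Basic plan 16/57 = 28.1% → the team plan
Referral: the team plan 27/79 = 34.2%, the Basic plan 24/101 = 23.8% → the team plan
The team plan has the higher rate in all 4 groups.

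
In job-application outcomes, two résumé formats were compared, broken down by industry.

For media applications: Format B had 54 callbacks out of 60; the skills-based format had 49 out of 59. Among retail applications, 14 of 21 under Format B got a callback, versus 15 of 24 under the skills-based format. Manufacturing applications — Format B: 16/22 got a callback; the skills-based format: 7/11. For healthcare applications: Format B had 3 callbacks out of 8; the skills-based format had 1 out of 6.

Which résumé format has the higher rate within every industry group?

Format B

Media: Format B 54/60 = 90.0%, the skills-based format 49/59 = 83.1% → Format B
Retail: Format B 14/21 = 66.7%, the skills-based format 15/24 = 62.5% → Format B
Manufacturing: Format B 16/22 = 72.7%, the skills-based format 7/11 = 63.6% → Format B
Healthcare: Format B 3/8 = 37.5%, the skills-based format 1/6 = 16.7% → Format B
Format B has the higher rate in all 4 groups.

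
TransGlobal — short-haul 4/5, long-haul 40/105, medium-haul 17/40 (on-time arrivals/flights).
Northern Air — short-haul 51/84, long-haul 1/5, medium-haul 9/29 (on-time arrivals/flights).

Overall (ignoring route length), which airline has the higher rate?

Northern Air

Short-haul: TransGlobal 4/5 = 80.0%, Northern Air 51/84 = 60.7% → TransGlobal
Long-haul: TransGlobal 40/105 = 38.1%, Northern Air 1/5 = 20.0% → TransGlobal
Medium-haul: TransGlobal 17/40 = 42.5%, Northern Air 9/29 = 31.0% → TransGlobal
Overall: TransGlobal 61/150 = 40.7%, Northern Air 61/118 = 51.7% → Northern Air
(TransGlobal wins every route group but Northern Air wins overall — TransGlobal's flights skew toward the low-rate long-haul group.)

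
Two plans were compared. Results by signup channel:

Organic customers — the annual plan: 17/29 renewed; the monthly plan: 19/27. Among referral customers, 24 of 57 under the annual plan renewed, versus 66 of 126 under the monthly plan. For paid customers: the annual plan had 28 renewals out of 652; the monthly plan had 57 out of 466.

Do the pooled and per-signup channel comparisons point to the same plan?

Organic: the annual plan 17/29 = 58.6%, the monthly plan 19/27 = 70.4% → the monthly plan
Referral: the annual plan 24/57 = 42.1%, the monthly plan 66/126 = 52.4% → the monthly plan
Paid: the annual plan 28/652 = 4.3%, the monthly plan 57/466 = 12.2% → the monthly plan
Overall: the annual plan 69/738 = 9.3%, the monthly plan 142/619 = 22.9% → the monthly plan
The monthly plan wins overall and in every signup group — no reversal.

Yes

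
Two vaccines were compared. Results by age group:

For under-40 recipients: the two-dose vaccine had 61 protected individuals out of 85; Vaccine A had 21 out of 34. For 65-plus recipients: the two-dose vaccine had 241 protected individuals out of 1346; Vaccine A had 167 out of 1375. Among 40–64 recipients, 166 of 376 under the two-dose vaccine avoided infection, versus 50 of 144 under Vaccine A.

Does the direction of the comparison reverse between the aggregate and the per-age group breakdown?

No

Under-40: the two-dose vaccine 61/85 = 71.8%, Vaccine A 21/34 = 61.8% → the two-dose vaccine
65-plus: the two-dose vaccine 241/1346 = 17.9%, Vaccine A 167/1375 = 12.1% → the two-dose vaccine
40–64: the two-dose vaccine 166/376 = 44.1%, Vaccine A 50/144 = 34.7% → the two-dose vaccine
Overall: the two-dose vaccine 468/1807 = 25.9%, Vaccine A 238/1553 = 15.3% → the two-dose vaccine
The two-dose vaccine wins overall and in every age group — no reversal.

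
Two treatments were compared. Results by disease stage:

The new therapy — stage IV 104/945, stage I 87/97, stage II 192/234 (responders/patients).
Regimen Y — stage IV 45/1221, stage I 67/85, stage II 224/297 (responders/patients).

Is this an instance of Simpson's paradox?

Stage IV: the new therapy 104/945 = 11.0%, Regimen Y 45/1221 = 3.7% → the new therapy
Stage I: the new therapy 87/97 = 89.7%, Regimen Y 67/85 = 78.8% → the new therapy
Stage II: the new therapy 192/234 = 82.1%, Regimen Y 224/297 = 75.4% → the new therapy
Overall: the new therapy 383/1276 = 30.0%, Regimen Y 336/1603 = 21.0% → the new therapy
The new therapy wins overall and in every disease group — no reversal.

No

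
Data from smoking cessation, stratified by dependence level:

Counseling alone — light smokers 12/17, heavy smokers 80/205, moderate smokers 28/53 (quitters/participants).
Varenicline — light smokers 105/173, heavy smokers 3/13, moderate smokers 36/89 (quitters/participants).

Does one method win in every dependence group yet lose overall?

Light smokers: counseling alone 12/17 = 70.6%, varenicline 105/173 = 60.7% → counseling alone
Heavy smokers: counseling alone 80/205 = 39.0%, varenicline 3/13 = 23.1% → counseling alone
Moderate smokers: counseling alone 28/53 = 52.8%, varenicline 36/89 = 40.4% → counseling alone
Overall: counseling alone 120/275 = 43.6%, varenicline 144/275 = 52.4% → varenicline
Counseling alone wins each dependence group but varenicline wins overall — the comparison reverses. Counseling alone's participants skew toward heavy smokers, which has a lower base rate.

Yes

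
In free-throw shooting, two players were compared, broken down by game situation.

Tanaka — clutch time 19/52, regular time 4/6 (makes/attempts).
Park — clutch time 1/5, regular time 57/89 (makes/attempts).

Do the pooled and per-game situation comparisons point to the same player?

No

Clutch time: Tanaka 19/52 = 36.5%, Park 1/5 = 20.0% → Tanaka
Regular time: Tanaka 4/6 = 66.7%, Park 57/89 = 64.0% → Tanaka
Overall: Tanaka 23/58 = 39.7%, Park 58/94 = 61.7% → Park
Tanaka wins each game group but Park wins overall — the comparison reverses. Tanaka's attempts skew toward clutch time, which has a lower base rate.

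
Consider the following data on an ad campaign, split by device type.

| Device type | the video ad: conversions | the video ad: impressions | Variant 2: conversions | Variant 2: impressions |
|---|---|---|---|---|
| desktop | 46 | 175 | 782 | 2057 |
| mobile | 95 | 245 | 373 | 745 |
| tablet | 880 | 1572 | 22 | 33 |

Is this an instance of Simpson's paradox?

Desktop: the video ad 46/175 = 26.3%, Variant 2 782/2057 = 38.0% → Variant 2
Mobile: the video ad 95/245 = 38.8%, Variant 2 373/745 = 50.1% → Variant 2
Tablet: the video ad 880/1572 = 56.0%, Variant 2 22/33 = 66.7% → Variant 2
Overall: the video ad 1021/1992 = 51.3%, Variant 2 1177/2835 = 41.5% → the video ad
Variant 2 wins each device group but the video ad wins overall — the comparison reverses. Variant 2's impressions skew toward desktop, which has a lower base rate.

Yes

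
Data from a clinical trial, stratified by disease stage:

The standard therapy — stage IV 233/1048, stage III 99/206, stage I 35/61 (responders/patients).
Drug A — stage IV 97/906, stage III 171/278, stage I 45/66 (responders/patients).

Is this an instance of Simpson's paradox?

No

Stage IV: the standard therapy 233/1048 = 22.2%, Drug A 97/906 = 10.7% → the standard therapy
Stage III: the standard therapy 99/206 = 48.1%, Drug A 171/278 = 61.5% → Drug A
Stage I: the standard therapy 35/61 = 57.4%, Drug A 45/66 = 68.2% → Drug A
Overall: the standard therapy 367/1315 = 27.9%, Drug A 313/1250 = 25.0% → the standard therapy
Neither sweeps: the standard therapy wins 1 of 3 groups, Drug A wins 2. The standard therapy wins overall but not every group — no Simpson reversal.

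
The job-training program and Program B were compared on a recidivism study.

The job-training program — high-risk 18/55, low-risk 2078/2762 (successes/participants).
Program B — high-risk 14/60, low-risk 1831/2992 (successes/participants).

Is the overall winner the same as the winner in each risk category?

Yes

High-risk: the job-training program 18/55 = 32.7%, Program B 14/60 = 23.3% → the job-training program
Low-risk: the job-training program 2078/2762 = 75.2%, Program B 1831/2992 = 61.2% → the job-training program
Overall: the job-training program 2096/2817 = 74.4%, Program B 1845/3052 = 60.5% → the job-training program
The job-training program wins overall and in every risk group — no reversal.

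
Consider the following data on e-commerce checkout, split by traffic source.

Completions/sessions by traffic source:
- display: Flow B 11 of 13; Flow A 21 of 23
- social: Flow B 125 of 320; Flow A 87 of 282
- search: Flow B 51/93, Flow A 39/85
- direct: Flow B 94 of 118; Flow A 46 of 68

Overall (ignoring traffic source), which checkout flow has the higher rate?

Flow B

Display: Flow B 11/13 = 84.6%, Flow A 21/23 = 91.3% → Flow A
Social: Flow B 125/320 = 39.1%, Flow A 87/282 = 30.9% → Flow B
Search: Flow B 51/93 = 54.8%, Flow A 39/85 = 45.9% → Flow B
Direct: Flow B 94/118 = 79.7%, Flow A 46/68 = 67.6% → Flow B
Overall: Flow B 281/544 = 51.7%, Flow A 193/458 = 42.1% → Flow B
(Neither sweeps every traffic group, but Flow B has the higher pooled rate.)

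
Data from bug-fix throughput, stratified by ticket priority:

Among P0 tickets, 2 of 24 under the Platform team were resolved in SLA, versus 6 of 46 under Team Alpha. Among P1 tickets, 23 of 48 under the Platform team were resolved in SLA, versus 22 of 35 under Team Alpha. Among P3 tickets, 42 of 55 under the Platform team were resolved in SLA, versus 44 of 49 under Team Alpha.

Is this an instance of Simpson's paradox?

No

P0: the Platform team 2/24 = 8.3%, Team Alpha 6/46 = 13.0% → Team Alpha
P1: the Platform team 23/48 = 47.9%, Team Alpha 22/35 = 62.9% → Team Alpha
P3: the Platform team 42/55 = 76.4%, Team Alpha 44/49 = 89.8% → Team Alpha
Overall: the Platform team 67/127 = 52.8%, Team Alpha 72/130 = 55.4% → Team Alpha
Team Alpha wins overall and in every ticket group — no reversal.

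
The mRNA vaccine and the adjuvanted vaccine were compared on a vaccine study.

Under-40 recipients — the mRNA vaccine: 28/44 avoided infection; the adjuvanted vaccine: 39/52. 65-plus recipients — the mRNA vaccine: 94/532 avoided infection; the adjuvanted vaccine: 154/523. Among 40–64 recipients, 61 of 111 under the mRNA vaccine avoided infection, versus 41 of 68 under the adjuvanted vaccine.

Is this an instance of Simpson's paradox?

No

Under-40: the mRNA vaccine 28/44 = 63.6%, the adjuvanted vaccine 39/52 = 75.0% → the adjuvanted vaccine
65-plus: the mRNA vaccine 94/532 = 17.7%, the adjuvanted vaccine 154/523 = 29.4% → the adjuvanted vaccine
40–64: the mRNA vaccine 61/111 = 55.0%, the adjuvanted vaccine 41/68 = 60.3% → the adjuvanted vaccine
Overall: the mRNA vaccine 183/687 = 26.6%, the adjuvanted vaccine 234/643 = 36.4% → the adjuvanted vaccine
The adjuvanted vaccine wins overall and in every age group — no reversal.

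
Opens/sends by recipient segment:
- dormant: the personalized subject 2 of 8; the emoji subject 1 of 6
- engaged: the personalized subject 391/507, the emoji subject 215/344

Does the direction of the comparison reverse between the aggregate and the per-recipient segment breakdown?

No

Dormant: the personalized subject 2/8 = 25.0%, the emoji subject 1/6 = 16.7% → the personalized subject
Engaged: the personalized subject 391/507 = 77.1%, the emoji subject 215/344 = 62.5% → the personalized subject
Overall: the personalized subject 393/515 = 76.3%, the emoji subject 216/350 = 61.7% → the personalized subject
The personalized subject wins overall and in every recipient group — no reversal.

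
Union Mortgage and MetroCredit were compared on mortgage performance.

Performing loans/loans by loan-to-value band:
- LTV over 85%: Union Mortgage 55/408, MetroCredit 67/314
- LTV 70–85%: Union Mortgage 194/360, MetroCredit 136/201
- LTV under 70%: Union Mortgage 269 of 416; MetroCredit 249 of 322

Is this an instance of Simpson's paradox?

LTV over 85%: Union Mortgage 55/408 = 13.5%, MetroCredit 67/314 = 21.3% → MetroCredit
LTV 70–85%: Union Mortgage 194/360 = 53.9%, MetroCredit 136/201 = 67.7% → MetroCredit
LTV under 70%: Union Mortgage 269/416 = 64.7%, MetroCredit 249/322 = 77.3% → MetroCredit
Overall: Union Mortgage 518/1184 = 43.8%, MetroCredit 452/837 = 54.0% → MetroCredit
MetroCredit wins overall and in every loan-to-value group — no reversal.

No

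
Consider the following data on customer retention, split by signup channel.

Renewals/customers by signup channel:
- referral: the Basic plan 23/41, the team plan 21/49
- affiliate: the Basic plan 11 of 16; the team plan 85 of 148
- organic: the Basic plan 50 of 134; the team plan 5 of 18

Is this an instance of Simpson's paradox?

Referral: the Basic plan 23/41 = 56.1%, the team plan 21/49 = 42.9% → the Basic plan
Affiliate: the Basic plan 11/16 = 68.8%, the team plan 85/148 = 57.4% → the Basic plan
Organic: the Basic plan 50/134 = 37.3%, the team plan 5/18 = 27.8% → the Basic plan
Overall: the Basic plan 84/191 = 44.0%, the team plan 111/215 = 51.6% → the team plan
The Basic plan wins each signup group but the team plan wins overall — the comparison reverses. The Basic plan's customers skew toward organic, which has a lower base rate.

Yes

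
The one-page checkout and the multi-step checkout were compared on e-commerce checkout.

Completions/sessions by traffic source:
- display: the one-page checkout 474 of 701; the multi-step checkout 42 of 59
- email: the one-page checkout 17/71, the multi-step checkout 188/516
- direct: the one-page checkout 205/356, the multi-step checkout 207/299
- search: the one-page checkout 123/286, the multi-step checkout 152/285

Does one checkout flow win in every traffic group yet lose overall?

Yes

Display: the one-page checkout 474/701 = 67.6%, the multi-step checkout 42/59 = 71.2% → the multi-step checkout
Email: the one-page checkout 17/71 = 23.9%, the multi-step checkout 188/516 = 36.4% → the multi-step checkout
Direct: the one-page checkout 205/356 = 57.6%, the multi-step checkout 207/299 = 69.2% → the multi-step checkout
Search: the one-page checkout 123/286 = 43.0%, the multi-step checkout 152/285 = 53.3% → the multi-step checkout
Overall: the one-page checkout 819/1414 = 57.9%, the multi-step checkout 589/1159 = 50.8% → the one-page checkout
The multi-step checkout wins each traffic group but the one-page checkout wins overall — the comparison reverses. The multi-step checkout's sessions skew toward email, which has a lower base rate.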